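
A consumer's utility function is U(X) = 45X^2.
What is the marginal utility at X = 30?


MU = dU/dX = 45*2*X^(2-1)
MU = 90*X^1
At X = 30:
MU = 90 * 30^1
MU = 90 * 30 = 2700

2700


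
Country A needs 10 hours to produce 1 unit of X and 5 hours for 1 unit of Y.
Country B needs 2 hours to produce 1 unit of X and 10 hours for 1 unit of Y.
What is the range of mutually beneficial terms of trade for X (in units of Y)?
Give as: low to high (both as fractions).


Opportunity cost of X for Country A = hours_X / hours_Y = 10/5 = 2 units of Y
Opportunity cost of X for Country B = hours_X / hours_Y = 2/10 = 1/5 units of Y
Terms of trade must be between the two opportunity costs.
Range: 1/5 to 2

1/5 to 2


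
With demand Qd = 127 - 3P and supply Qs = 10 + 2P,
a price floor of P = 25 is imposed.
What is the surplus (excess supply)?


At P = 25:
Qd = 127 - 3*25 = 52
Qs = 10 + 2*25 = 60
Surplus = Qs - Qd = 60 - 52 = 8

8


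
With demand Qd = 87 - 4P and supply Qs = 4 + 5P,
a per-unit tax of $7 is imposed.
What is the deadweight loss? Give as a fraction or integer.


Pre-tax equilibrium quantity: Q* = 451/9
Post-tax equilibrium quantity: Q_tax = 311/9
Reduction in quantity: Q* - Q_tax = 140/9
DWL = (1/2) * tax * (Q* - Q_tax)
DWL = (1/2) * 7 * 140/9 = 490/9

490/9


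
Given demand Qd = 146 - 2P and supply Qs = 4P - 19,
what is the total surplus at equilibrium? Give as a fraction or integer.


Find equilibrium: 146 - 2P = 4P - 19
146 + 19 = 6P
P* = 165/6 = 55/2
Q* = 4*55/2 - 19 = 91
Inverse demand: P = 73 - Q/2, so P_max = 73
Inverse supply: P = 19/4 + Q/4, so P_min = 19/4
CS = (1/2) * 91 * (73 - 55/2) = 8281/4
PS = (1/2) * 91 * (55/2 - 19/4) = 8281/8
TS = CS + PS = 8281/4 + 8281/8 = 24843/8

24843/8


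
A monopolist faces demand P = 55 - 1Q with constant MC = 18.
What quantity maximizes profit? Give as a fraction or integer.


TR = P*Q = (55 - 1Q)Q = 55Q - 1Q^2
MR = dTR/dQ = 55 - 2Q
Set MR = MC:
55 - 2Q = 18
37 = 2Q
Q* = 37/2 = 37/2

37/2


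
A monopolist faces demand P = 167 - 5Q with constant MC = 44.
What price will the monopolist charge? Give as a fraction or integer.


MR = 167 - 10Q
Set MR = MC: 167 - 10Q = 44
Q* = 123/10
Substitute into demand:
P* = 167 - 5*123/10 = 211/2

211/2


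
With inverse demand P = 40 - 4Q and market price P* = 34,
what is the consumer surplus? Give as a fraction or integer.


Maximum willingness to pay (at Q=0): P_max = 40
Quantity demanded at P* = 34:
Q* = (40 - 34)/4 = 3/2
CS = (1/2) * Q* * (P_max - P*)
CS = (1/2) * 3/2 * (40 - 34)
CS = (1/2) * 3/2 * 6 = 9/2

9/2


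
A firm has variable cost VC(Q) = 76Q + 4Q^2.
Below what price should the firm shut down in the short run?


AVC(Q) = VC(Q)/Q = 76 + 4Q
AVC is increasing in Q, so minimum AVC is at Q -> 0+.
Min AVC = 76
The firm should shut down if P < 76.

76


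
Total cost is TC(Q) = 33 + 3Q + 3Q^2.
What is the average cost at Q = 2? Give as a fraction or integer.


TC(2) = 33 + 3*2 + 3*2^2
TC(2) = 33 + 6 + 12 = 51
AC = TC/Q = 51/2 = 51/2

51/2


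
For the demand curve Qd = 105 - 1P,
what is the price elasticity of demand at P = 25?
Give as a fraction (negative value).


dQ/dP = -1
At P = 25: Q = 105 - 1*25 = 80
E = (dQ/dP)(P/Q) = (-1)(25/80) = -5/16

-5/16


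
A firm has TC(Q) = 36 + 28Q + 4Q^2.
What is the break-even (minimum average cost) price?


AC(Q) = 36/Q + 28 + 4Q
To minimize: dAC/dQ = -36/Q^2 + 4 = 0
Q^2 = 36/4 = 9
Q* = 3
Min AC = 36/3 + 28 + 4*3
Min AC = 12 + 28 + 12 = 52

52


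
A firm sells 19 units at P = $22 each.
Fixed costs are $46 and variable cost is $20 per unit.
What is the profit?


Total Revenue = P * Q = 22 * 19 = $418
Total Cost = FC + VC*Q = 46 + 20*19 = $426
Profit = TR - TC = 418 - 426 = $-8

$-8


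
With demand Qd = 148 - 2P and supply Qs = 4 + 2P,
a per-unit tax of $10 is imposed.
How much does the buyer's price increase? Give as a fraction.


With a per-unit tax, the buyer's price increase depends on relative slopes.
Supply slope: d = 2, Demand slope: b = 2
Buyer's price increase = d * tax / (b + d)
= 2 * 10 / (2 + 2)
= 20 / 4 = 5

5


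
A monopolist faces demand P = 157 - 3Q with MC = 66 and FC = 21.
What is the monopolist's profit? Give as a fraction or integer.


MR = MC: 157 - 6Q = 66
Q* = 91/6
P* = 157 - 3*91/6 = 223/2
Profit = (P* - MC)*Q* - FC
= (223/2 - 66)*91/6 - 21
= 91/2*91/6 - 21
= 8281/12 - 21 = 8029/12

8029/12


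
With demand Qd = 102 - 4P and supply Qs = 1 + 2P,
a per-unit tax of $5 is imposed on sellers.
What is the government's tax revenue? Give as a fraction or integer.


With tax on sellers, new supply: Qs' = 1 + 2(P - 5)
= 2P - 9
New equilibrium quantity:
Q_new = 28
Tax revenue = tax * Q_new = 5 * 28 = 140

140


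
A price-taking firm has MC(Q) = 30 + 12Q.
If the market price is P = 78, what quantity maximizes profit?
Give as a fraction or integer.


In perfect competition, profit is maximized where P = MC.
78 = 30 + 12Q
48 = 12Q
Q* = 48/12 = 4

4


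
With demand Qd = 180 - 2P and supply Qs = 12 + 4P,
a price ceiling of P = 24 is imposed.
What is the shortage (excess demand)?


At P = 24:
Qd = 180 - 2*24 = 132
Qs = 12 + 4*24 = 108
Shortage = Qd - Qs = 132 - 108 = 24

24


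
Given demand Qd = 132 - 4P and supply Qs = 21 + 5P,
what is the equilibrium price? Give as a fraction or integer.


At equilibrium, Qd = Qs.
132 - 4P = 21 + 5P
132 - 21 = 4P + 5P
111 = 9P
P* = 111/9 = 37/3

37/3


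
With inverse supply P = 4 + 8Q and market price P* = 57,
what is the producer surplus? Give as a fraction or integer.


Minimum supply price (at Q=0): P_min = 4
Quantity supplied at P* = 57:
Q* = (57 - 4)/8 = 53/8
PS = (1/2) * Q* * (P* - P_min)
PS = (1/2) * 53/8 * (57 - 4)
PS = (1/2) * 53/8 * 53 = 2809/16

2809/16


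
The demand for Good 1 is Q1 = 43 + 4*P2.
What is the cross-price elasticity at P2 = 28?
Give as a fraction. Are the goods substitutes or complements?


dQ1/dP2 = 4
At P2 = 28: Q1 = 43 + 4*28 = 155
Exy = (dQ1/dP2)(P2/Q1) = 4 * 28 / 155 = 112/155
Since Exy > 0, the goods are substitutes.

112/155 (substitutes)


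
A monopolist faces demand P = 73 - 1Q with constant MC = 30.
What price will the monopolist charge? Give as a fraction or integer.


MR = 73 - 2Q
Set MR = MC: 73 - 2Q = 30
Q* = 43/2
Substitute into demand:
P* = 73 - 1*43/2 = 103/2

103/2


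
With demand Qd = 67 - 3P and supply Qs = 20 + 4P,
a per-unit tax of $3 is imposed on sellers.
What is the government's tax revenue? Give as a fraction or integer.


With tax on sellers, new supply: Qs' = 20 + 4(P - 3)
= 8 + 4P
New equilibrium quantity:
Q_new = 292/7
Tax revenue = tax * Q_new = 3 * 292/7 = 876/7

876/7


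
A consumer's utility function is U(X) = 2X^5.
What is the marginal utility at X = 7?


MU = dU/dX = 2*5*X^(5-1)
MU = 10*X^4
At X = 7:
MU = 10 * 7^4
MU = 10 * 2401 = 24010

24010


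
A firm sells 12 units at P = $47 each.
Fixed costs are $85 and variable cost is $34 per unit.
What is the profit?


Total Revenue = P * Q = 47 * 12 = $564
Total Cost = FC + VC*Q = 85 + 34*12 = $493
Profit = TR - TC = 564 - 493 = $71

$71


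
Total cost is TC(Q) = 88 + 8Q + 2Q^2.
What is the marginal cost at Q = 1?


MC = dTC/dQ = 8 + 2*2*Q
At Q = 1:
MC = 8 + 4*1
MC = 8 + 4 = 12

12


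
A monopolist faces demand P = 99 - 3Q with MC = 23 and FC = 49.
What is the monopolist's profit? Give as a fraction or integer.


MR = MC: 99 - 6Q = 23
Q* = 38/3
P* = 99 - 3*38/3 = 61
Profit = (P* - MC)*Q* - FC
= (61 - 23)*38/3 - 49
= 38*38/3 - 49
= 1444/3 - 49 = 1297/3

1297/3


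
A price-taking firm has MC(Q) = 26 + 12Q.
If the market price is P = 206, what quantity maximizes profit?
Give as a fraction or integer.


In perfect competition, profit is maximized where P = MC.
206 = 26 + 12Q
180 = 12Q
Q* = 180/12 = 15

15


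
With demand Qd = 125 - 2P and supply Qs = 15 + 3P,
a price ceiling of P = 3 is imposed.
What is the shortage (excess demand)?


At P = 3:
Qd = 125 - 2*3 = 119
Qs = 15 + 3*3 = 24
Shortage = Qd - Qs = 119 - 24 = 95

95


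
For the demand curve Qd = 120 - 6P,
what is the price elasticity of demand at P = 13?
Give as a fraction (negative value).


dQ/dP = -6
At P = 13: Q = 120 - 6*13 = 42
E = (dQ/dP)(P/Q) = (-6)(13/42) = -13/7

-13/7


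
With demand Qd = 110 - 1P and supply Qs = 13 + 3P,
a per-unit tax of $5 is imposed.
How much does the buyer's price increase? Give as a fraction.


With a per-unit tax, the buyer's price increase depends on relative slopes.
Supply slope: d = 3, Demand slope: b = 1
Buyer's price increase = d * tax / (b + d)
= 3 * 5 / (1 + 3)
= 15 / 4 = 15/4

15/4


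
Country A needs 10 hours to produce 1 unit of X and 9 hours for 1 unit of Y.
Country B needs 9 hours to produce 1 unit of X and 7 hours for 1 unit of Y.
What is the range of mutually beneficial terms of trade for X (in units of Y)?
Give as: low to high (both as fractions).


Opportunity cost of X for Country A = hours_X / hours_Y = 10/9 = 10/9 units of Y
Opportunity cost of X for Country B = hours_X / hours_Y = 9/7 = 9/7 units of Y
Terms of trade must be between the two opportunity costs.
Range: 10/9 to 9/7

10/9 to 9/7


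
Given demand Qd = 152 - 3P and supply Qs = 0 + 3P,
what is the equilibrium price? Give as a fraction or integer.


At equilibrium, Qd = Qs.
152 - 3P = 0 + 3P
152 - 0 = 3P + 3P
152 = 6P
P* = 152/6 = 76/3

76/3


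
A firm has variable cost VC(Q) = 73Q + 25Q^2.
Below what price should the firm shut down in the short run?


AVC(Q) = VC(Q)/Q = 73 + 25Q
AVC is increasing in Q, so minimum AVC is at Q -> 0+.
Min AVC = 73
The firm should shut down if P < 73.

73


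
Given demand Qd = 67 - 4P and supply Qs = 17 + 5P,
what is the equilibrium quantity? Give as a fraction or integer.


First find equilibrium price:
67 - 4P = 17 + 5P
P* = 50/9 = 50/9
Then substitute into demand:
Q* = 67 - 4 * 50/9 = 403/9

403/9


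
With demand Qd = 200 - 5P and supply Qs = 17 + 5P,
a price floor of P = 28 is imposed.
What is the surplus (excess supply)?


At P = 28:
Qd = 200 - 5*28 = 60
Qs = 17 + 5*28 = 157
Surplus = Qs - Qd = 157 - 60 = 97

97


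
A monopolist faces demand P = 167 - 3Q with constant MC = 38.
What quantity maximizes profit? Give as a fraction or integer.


TR = P*Q = (167 - 3Q)Q = 167Q - 3Q^2
MR = dTR/dQ = 167 - 6Q
Set MR = MC:
167 - 6Q = 38
129 = 6Q
Q* = 129/6 = 43/2

43/2


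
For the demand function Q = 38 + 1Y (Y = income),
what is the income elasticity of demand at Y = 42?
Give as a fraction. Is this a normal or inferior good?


dQ/dY = 1
At Y = 42: Q = 38 + 1*42 = 80
Ey = (dQ/dY)(Y/Q) = 1 * 42 / 80 = 21/40
Since Ey > 0, this is a normal good.

21/40 (normal good)


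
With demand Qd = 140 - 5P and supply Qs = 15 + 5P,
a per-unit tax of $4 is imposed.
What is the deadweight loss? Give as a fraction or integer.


Pre-tax equilibrium quantity: Q* = 155/2
Post-tax equilibrium quantity: Q_tax = 135/2
Reduction in quantity: Q* - Q_tax = 10
DWL = (1/2) * tax * (Q* - Q_tax)
DWL = (1/2) * 4 * 10 = 20

20


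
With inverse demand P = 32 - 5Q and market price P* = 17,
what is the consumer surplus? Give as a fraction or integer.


Maximum willingness to pay (at Q=0): P_max = 32
Quantity demanded at P* = 17:
Q* = (32 - 17)/5 = 3
CS = (1/2) * Q* * (P_max - P*)
CS = (1/2) * 3 * (32 - 17)
CS = (1/2) * 3 * 15 = 45/2

45/2


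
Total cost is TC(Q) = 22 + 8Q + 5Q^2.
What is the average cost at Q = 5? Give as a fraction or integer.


TC(5) = 22 + 8*5 + 5*5^2
TC(5) = 22 + 40 + 125 = 187
AC = TC/Q = 187/5 = 187/5

187/5


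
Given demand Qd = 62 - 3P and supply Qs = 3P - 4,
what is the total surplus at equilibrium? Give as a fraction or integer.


Find equilibrium: 62 - 3P = 3P - 4
62 + 4 = 6P
P* = 66/6 = 11
Q* = 3*11 - 4 = 29
Inverse demand: P = 62/3 - Q/3, so P_max = 62/3
Inverse supply: P = 4/3 + Q/3, so P_min = 4/3
CS = (1/2) * 29 * (62/3 - 11) = 841/6
PS = (1/2) * 29 * (11 - 4/3) = 841/6
TS = CS + PS = 841/6 + 841/6 = 841/3

841/3


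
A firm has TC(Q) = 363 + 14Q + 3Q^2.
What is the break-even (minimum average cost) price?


AC(Q) = 363/Q + 14 + 3Q
To minimize: dAC/dQ = -363/Q^2 + 3 = 0
Q^2 = 363/3 = 121
Q* = 11
Min AC = 363/11 + 14 + 3*11
Min AC = 33 + 14 + 33 = 80

80


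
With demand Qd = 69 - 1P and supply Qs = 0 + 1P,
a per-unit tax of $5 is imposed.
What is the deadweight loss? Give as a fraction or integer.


Pre-tax equilibrium quantity: Q* = 69/2
Post-tax equilibrium quantity: Q_tax = 32
Reduction in quantity: Q* - Q_tax = 5/2
DWL = (1/2) * tax * (Q* - Q_tax)
DWL = (1/2) * 5 * 5/2 = 25/4

25/4


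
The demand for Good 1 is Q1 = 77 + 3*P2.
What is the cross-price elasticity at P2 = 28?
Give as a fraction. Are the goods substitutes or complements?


dQ1/dP2 = 3
At P2 = 28: Q1 = 77 + 3*28 = 161
Exy = (dQ1/dP2)(P2/Q1) = 3 * 28 / 161 = 12/23
Since Exy > 0, the goods are substitutes.

12/23 (substitutes)


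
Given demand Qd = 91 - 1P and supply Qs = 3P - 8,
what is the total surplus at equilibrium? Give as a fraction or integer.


Find equilibrium: 91 - 1P = 3P - 8
91 + 8 = 4P
P* = 99/4 = 99/4
Q* = 3*99/4 - 8 = 265/4
Inverse demand: P = 91 - Q/1, so P_max = 91
Inverse supply: P = 8/3 + Q/3, so P_min = 8/3
CS = (1/2) * 265/4 * (91 - 99/4) = 70225/32
PS = (1/2) * 265/4 * (99/4 - 8/3) = 70225/96
TS = CS + PS = 70225/32 + 70225/96 = 70225/24

70225/24


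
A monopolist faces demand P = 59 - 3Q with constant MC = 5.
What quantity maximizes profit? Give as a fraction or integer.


TR = P*Q = (59 - 3Q)Q = 59Q - 3Q^2
MR = dTR/dQ = 59 - 6Q
Set MR = MC:
59 - 6Q = 5
54 = 6Q
Q* = 54/6 = 9

9


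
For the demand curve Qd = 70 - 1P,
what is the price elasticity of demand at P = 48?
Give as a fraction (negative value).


dQ/dP = -1
At P = 48: Q = 70 - 1*48 = 22
E = (dQ/dP)(P/Q) = (-1)(48/22) = -24/11

-24/11


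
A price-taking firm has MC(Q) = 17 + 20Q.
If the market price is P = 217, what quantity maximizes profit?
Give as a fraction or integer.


In perfect competition, profit is maximized where P = MC.
217 = 17 + 20Q
200 = 20Q
Q* = 200/20 = 10

10


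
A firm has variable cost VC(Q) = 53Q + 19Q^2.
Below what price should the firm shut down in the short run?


AVC(Q) = VC(Q)/Q = 53 + 19Q
AVC is increasing in Q, so minimum AVC is at Q -> 0+.
Min AVC = 53
The firm should shut down if P < 53.

53


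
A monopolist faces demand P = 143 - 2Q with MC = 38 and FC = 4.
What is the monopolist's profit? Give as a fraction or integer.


MR = MC: 143 - 4Q = 38
Q* = 105/4
P* = 143 - 2*105/4 = 181/2
Profit = (P* - MC)*Q* - FC
= (181/2 - 38)*105/4 - 4
= 105/2*105/4 - 4
= 11025/8 - 4 = 10993/8

10993/8


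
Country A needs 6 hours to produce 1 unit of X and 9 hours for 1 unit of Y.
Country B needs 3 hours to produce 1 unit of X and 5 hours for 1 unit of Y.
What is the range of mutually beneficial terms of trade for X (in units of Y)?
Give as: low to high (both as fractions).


Opportunity cost of X for Country A = hours_X / hours_Y = 6/9 = 2/3 units of Y
Opportunity cost of X for Country B = hours_X / hours_Y = 3/5 = 3/5 units of Y
Terms of trade must be between the two opportunity costs.
Range: 3/5 to 2/3

3/5 to 2/3


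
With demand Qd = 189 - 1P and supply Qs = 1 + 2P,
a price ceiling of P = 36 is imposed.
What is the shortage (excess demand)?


At P = 36:
Qd = 189 - 1*36 = 153
Qs = 1 + 2*36 = 73
Shortage = Qd - Qs = 153 - 73 = 80

80


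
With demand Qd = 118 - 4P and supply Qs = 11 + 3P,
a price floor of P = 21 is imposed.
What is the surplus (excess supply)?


At P = 21:
Qd = 118 - 4*21 = 34
Qs = 11 + 3*21 = 74
Surplus = Qs - Qd = 74 - 34 = 40

40


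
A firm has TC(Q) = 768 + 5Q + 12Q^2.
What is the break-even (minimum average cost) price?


AC(Q) = 768/Q + 5 + 12Q
To minimize: dAC/dQ = -768/Q^2 + 12 = 0
Q^2 = 768/12 = 64
Q* = 8
Min AC = 768/8 + 5 + 12*8
Min AC = 96 + 5 + 96 = 197

197


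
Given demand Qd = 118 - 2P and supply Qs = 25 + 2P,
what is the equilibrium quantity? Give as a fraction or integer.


First find equilibrium price:
118 - 2P = 25 + 2P
P* = 93/4 = 93/4
Then substitute into demand:
Q* = 118 - 2 * 93/4 = 143/2

143/2


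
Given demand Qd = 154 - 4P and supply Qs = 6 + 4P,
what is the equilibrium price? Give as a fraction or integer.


At equilibrium, Qd = Qs.
154 - 4P = 6 + 4P
154 - 6 = 4P + 4P
148 = 8P
P* = 148/8 = 37/2

37/2


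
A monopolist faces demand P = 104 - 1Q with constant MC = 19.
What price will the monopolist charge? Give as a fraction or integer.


MR = 104 - 2Q
Set MR = MC: 104 - 2Q = 19
Q* = 85/2
Substitute into demand:
P* = 104 - 1*85/2 = 123/2

123/2


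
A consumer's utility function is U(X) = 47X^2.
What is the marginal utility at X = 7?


MU = dU/dX = 47*2*X^(2-1)
MU = 94*X^1
At X = 7:
MU = 94 * 7^1
MU = 94 * 7 = 658

658


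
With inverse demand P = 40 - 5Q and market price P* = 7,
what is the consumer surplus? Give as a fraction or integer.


Maximum willingness to pay (at Q=0): P_max = 40
Quantity demanded at P* = 7:
Q* = (40 - 7)/5 = 33/5
CS = (1/2) * Q* * (P_max - P*)
CS = (1/2) * 33/5 * (40 - 7)
CS = (1/2) * 33/5 * 33 = 1089/10

1089/10


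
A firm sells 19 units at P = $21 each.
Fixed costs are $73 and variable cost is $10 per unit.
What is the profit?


Total Revenue = P * Q = 21 * 19 = $399
Total Cost = FC + VC*Q = 73 + 10*19 = $263
Profit = TR - TC = 399 - 263 = $136

$136


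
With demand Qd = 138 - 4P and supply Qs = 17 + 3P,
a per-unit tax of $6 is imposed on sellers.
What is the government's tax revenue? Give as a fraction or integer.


With tax on sellers, new supply: Qs' = 17 + 3(P - 6)
= 3P - 1
New equilibrium quantity:
Q_new = 410/7
Tax revenue = tax * Q_new = 6 * 410/7 = 2460/7

2460/7


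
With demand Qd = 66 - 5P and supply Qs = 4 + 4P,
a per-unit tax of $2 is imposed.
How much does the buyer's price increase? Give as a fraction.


With a per-unit tax, the buyer's price increase depends on relative slopes.
Supply slope: d = 4, Demand slope: b = 5
Buyer's price increase = d * tax / (b + d)
= 4 * 2 / (5 + 4)
= 8 / 9 = 8/9

8/9


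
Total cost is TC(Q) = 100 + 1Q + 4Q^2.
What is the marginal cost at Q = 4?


MC = dTC/dQ = 1 + 2*4*Q
At Q = 4:
MC = 1 + 8*4
MC = 1 + 32 = 33

33


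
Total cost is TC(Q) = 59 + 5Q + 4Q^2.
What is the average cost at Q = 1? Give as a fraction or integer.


TC(1) = 59 + 5*1 + 4*1^2
TC(1) = 59 + 5 + 4 = 68
AC = TC/Q = 68/1 = 68

68


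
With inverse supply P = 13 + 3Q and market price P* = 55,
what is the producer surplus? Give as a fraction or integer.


Minimum supply price (at Q=0): P_min = 13
Quantity supplied at P* = 55:
Q* = (55 - 13)/3 = 14
PS = (1/2) * Q* * (P* - P_min)
PS = (1/2) * 14 * (55 - 13)
PS = (1/2) * 14 * 42 = 294

294


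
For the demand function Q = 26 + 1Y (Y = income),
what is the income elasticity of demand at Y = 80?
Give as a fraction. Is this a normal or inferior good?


dQ/dY = 1
At Y = 80: Q = 26 + 1*80 = 106
Ey = (dQ/dY)(Y/Q) = 1 * 80 / 106 = 40/53
Since Ey > 0, this is a normal good.

40/53 (normal good)


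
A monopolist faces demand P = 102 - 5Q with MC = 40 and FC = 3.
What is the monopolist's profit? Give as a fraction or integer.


MR = MC: 102 - 10Q = 40
Q* = 31/5
P* = 102 - 5*31/5 = 71
Profit = (P* - MC)*Q* - FC
= (71 - 40)*31/5 - 3
= 31*31/5 - 3
= 961/5 - 3 = 946/5

946/5


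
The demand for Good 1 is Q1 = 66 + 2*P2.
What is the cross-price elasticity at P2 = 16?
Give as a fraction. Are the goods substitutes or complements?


dQ1/dP2 = 2
At P2 = 16: Q1 = 66 + 2*16 = 98
Exy = (dQ1/dP2)(P2/Q1) = 2 * 16 / 98 = 16/49
Since Exy > 0, the goods are substitutes.

16/49 (substitutes)


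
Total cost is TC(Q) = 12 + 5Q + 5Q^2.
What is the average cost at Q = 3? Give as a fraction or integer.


TC(3) = 12 + 5*3 + 5*3^2
TC(3) = 12 + 15 + 45 = 72
AC = TC/Q = 72/3 = 24

24


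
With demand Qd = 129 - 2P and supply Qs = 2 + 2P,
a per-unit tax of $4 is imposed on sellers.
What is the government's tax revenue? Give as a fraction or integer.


With tax on sellers, new supply: Qs' = 2 + 2(P - 4)
= 2P - 6
New equilibrium quantity:
Q_new = 123/2
Tax revenue = tax * Q_new = 4 * 123/2 = 246

246


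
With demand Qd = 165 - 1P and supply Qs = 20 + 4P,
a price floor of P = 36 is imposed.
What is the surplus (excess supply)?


At P = 36:
Qd = 165 - 1*36 = 129
Qs = 20 + 4*36 = 164
Surplus = Qs - Qd = 164 - 129 = 35

35


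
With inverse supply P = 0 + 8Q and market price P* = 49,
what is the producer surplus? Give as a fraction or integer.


Minimum supply price (at Q=0): P_min = 0
Quantity supplied at P* = 49:
Q* = (49 - 0)/8 = 49/8
PS = (1/2) * Q* * (P* - P_min)
PS = (1/2) * 49/8 * (49 - 0)
PS = (1/2) * 49/8 * 49 = 2401/16

2401/16


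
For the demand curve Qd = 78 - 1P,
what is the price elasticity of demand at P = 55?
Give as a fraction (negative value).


dQ/dP = -1
At P = 55: Q = 78 - 1*55 = 23
E = (dQ/dP)(P/Q) = (-1)(55/23) = -55/23

-55/23


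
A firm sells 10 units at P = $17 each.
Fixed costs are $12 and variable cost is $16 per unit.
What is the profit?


Total Revenue = P * Q = 17 * 10 = $170
Total Cost = FC + VC*Q = 12 + 16*10 = $172
Profit = TR - TC = 170 - 172 = $-2

$-2


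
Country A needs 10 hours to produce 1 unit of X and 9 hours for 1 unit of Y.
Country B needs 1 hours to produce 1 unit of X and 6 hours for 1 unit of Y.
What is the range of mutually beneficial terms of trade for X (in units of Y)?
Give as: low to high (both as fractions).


Opportunity cost of X for Country A = hours_X / hours_Y = 10/9 = 10/9 units of Y
Opportunity cost of X for Country B = hours_X / hours_Y = 1/6 = 1/6 units of Y
Terms of trade must be between the two opportunity costs.
Range: 1/6 to 10/9

1/6 to 10/9


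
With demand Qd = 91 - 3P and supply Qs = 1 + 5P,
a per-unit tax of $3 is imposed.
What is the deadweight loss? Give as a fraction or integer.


Pre-tax equilibrium quantity: Q* = 229/4
Post-tax equilibrium quantity: Q_tax = 413/8
Reduction in quantity: Q* - Q_tax = 45/8
DWL = (1/2) * tax * (Q* - Q_tax)
DWL = (1/2) * 3 * 45/8 = 135/16

135/16


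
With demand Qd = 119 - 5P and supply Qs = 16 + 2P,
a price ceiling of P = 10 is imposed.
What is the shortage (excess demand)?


At P = 10:
Qd = 119 - 5*10 = 69
Qs = 16 + 2*10 = 36
Shortage = Qd - Qs = 69 - 36 = 33

33


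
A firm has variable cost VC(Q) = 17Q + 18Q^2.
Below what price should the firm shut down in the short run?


AVC(Q) = VC(Q)/Q = 17 + 18Q
AVC is increasing in Q, so minimum AVC is at Q -> 0+.
Min AVC = 17
The firm should shut down if P < 17.

17


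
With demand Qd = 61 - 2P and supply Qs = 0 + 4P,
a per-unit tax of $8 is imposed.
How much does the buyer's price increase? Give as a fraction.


With a per-unit tax, the buyer's price increase depends on relative slopes.
Supply slope: d = 4, Demand slope: b = 2
Buyer's price increase = d * tax / (b + d)
= 4 * 8 / (2 + 4)
= 32 / 6 = 16/3

16/3


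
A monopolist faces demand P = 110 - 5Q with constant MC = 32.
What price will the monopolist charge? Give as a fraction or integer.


MR = 110 - 10Q
Set MR = MC: 110 - 10Q = 32
Q* = 39/5
Substitute into demand:
P* = 110 - 5*39/5 = 71

71


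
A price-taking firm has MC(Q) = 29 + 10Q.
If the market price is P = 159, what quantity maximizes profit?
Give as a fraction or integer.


In perfect competition, profit is maximized where P = MC.
159 = 29 + 10Q
130 = 10Q
Q* = 130/10 = 13

13


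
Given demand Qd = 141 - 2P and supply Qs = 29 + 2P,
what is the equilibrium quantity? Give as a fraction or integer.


First find equilibrium price:
141 - 2P = 29 + 2P
P* = 112/4 = 28
Then substitute into demand:
Q* = 141 - 2 * 28 = 85

85


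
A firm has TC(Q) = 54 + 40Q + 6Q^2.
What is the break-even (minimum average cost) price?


AC(Q) = 54/Q + 40 + 6Q
To minimize: dAC/dQ = -54/Q^2 + 6 = 0
Q^2 = 54/6 = 9
Q* = 3
Min AC = 54/3 + 40 + 6*3
Min AC = 18 + 40 + 18 = 76

76


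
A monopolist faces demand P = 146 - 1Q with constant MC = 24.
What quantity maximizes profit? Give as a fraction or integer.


TR = P*Q = (146 - 1Q)Q = 146Q - 1Q^2
MR = dTR/dQ = 146 - 2Q
Set MR = MC:
146 - 2Q = 24
122 = 2Q
Q* = 122/2 = 61

61


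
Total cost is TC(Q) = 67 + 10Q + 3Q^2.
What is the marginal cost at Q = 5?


MC = dTC/dQ = 10 + 2*3*Q
At Q = 5:
MC = 10 + 6*5
MC = 10 + 30 = 40

40


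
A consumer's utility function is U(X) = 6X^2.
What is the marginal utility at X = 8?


MU = dU/dX = 6*2*X^(2-1)
MU = 12*X^1
At X = 8:
MU = 12 * 8^1
MU = 12 * 8 = 96

96


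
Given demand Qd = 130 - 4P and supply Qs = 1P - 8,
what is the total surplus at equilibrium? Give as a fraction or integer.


Find equilibrium: 130 - 4P = 1P - 8
130 + 8 = 5P
P* = 138/5 = 138/5
Q* = 1*138/5 - 8 = 98/5
Inverse demand: P = 65/2 - Q/4, so P_max = 65/2
Inverse supply: P = 8 + Q/1, so P_min = 8
CS = (1/2) * 98/5 * (65/2 - 138/5) = 2401/50
PS = (1/2) * 98/5 * (138/5 - 8) = 4802/25
TS = CS + PS = 2401/50 + 4802/25 = 2401/10

2401/10


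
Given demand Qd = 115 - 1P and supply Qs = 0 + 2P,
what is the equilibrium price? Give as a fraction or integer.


At equilibrium, Qd = Qs.
115 - 1P = 0 + 2P
115 - 0 = 1P + 2P
115 = 3P
P* = 115/3 = 115/3

115/3


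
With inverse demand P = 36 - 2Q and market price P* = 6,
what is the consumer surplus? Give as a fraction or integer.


Maximum willingness to pay (at Q=0): P_max = 36
Quantity demanded at P* = 6:
Q* = (36 - 6)/2 = 15
CS = (1/2) * Q* * (P_max - P*)
CS = (1/2) * 15 * (36 - 6)
CS = (1/2) * 15 * 30 = 225

225


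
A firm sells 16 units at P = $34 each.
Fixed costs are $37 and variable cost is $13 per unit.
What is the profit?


Total Revenue = P * Q = 34 * 16 = $544
Total Cost = FC + VC*Q = 37 + 13*16 = $245
Profit = TR - TC = 544 - 245 = $299

$299


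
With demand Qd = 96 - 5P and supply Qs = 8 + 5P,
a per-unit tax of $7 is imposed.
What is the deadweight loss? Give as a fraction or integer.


Pre-tax equilibrium quantity: Q* = 52
Post-tax equilibrium quantity: Q_tax = 69/2
Reduction in quantity: Q* - Q_tax = 35/2
DWL = (1/2) * tax * (Q* - Q_tax)
DWL = (1/2) * 7 * 35/2 = 245/4

245/4


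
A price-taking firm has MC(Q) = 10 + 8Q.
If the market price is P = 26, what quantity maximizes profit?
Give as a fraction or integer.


In perfect competition, profit is maximized where P = MC.
26 = 10 + 8Q
16 = 8Q
Q* = 16/8 = 2

2


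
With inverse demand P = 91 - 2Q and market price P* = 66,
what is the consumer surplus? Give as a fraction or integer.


Maximum willingness to pay (at Q=0): P_max = 91
Quantity demanded at P* = 66:
Q* = (91 - 66)/2 = 25/2
CS = (1/2) * Q* * (P_max - P*)
CS = (1/2) * 25/2 * (91 - 66)
CS = (1/2) * 25/2 * 25 = 625/4

625/4


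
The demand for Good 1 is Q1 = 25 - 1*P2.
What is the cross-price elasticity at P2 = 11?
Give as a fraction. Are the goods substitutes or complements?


dQ1/dP2 = -1
At P2 = 11: Q1 = 25 - 1*11 = 14
Exy = (dQ1/dP2)(P2/Q1) = -1 * 11 / 14 = -11/14
Since Exy < 0, the goods are complements.

-11/14 (complements)


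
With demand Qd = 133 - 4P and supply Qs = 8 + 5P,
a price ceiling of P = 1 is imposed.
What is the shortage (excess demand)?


At P = 1:
Qd = 133 - 4*1 = 129
Qs = 8 + 5*1 = 13
Shortage = Qd - Qs = 129 - 13 = 116

116


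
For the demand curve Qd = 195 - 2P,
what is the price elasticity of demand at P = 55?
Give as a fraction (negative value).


dQ/dP = -2
At P = 55: Q = 195 - 2*55 = 85
E = (dQ/dP)(P/Q) = (-2)(55/85) = -22/17

-22/17


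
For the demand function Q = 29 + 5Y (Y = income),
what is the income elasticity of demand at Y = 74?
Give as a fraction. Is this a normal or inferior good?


dQ/dY = 5
At Y = 74: Q = 29 + 5*74 = 399
Ey = (dQ/dY)(Y/Q) = 5 * 74 / 399 = 370/399
Since Ey > 0, this is a normal good.

370/399 (normal good)


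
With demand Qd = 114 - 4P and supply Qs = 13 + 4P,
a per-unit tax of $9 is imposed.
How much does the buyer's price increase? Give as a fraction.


With a per-unit tax, the buyer's price increase depends on relative slopes.
Supply slope: d = 4, Demand slope: b = 4
Buyer's price increase = d * tax / (b + d)
= 4 * 9 / (4 + 4)
= 36 / 8 = 9/2

9/2


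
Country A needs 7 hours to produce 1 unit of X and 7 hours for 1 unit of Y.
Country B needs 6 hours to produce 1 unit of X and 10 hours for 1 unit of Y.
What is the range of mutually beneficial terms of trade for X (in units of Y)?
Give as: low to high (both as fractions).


Opportunity cost of X for Country A = hours_X / hours_Y = 7/7 = 1 units of Y
Opportunity cost of X for Country B = hours_X / hours_Y = 6/10 = 3/5 units of Y
Terms of trade must be between the two opportunity costs.
Range: 3/5 to 1

3/5 to 1


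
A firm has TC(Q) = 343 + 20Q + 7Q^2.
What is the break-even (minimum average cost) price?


AC(Q) = 343/Q + 20 + 7Q
To minimize: dAC/dQ = -343/Q^2 + 7 = 0
Q^2 = 343/7 = 49
Q* = 7
Min AC = 343/7 + 20 + 7*7
Min AC = 49 + 20 + 49 = 118

118


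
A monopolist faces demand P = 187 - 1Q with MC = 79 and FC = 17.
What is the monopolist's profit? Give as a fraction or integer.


MR = MC: 187 - 2Q = 79
Q* = 54
P* = 187 - 1*54 = 133
Profit = (P* - MC)*Q* - FC
= (133 - 79)*54 - 17
= 54*54 - 17
= 2916 - 17 = 2899

2899


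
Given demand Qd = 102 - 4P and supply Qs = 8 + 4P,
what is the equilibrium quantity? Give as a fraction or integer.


First find equilibrium price:
102 - 4P = 8 + 4P
P* = 94/8 = 47/4
Then substitute into demand:
Q* = 102 - 4 * 47/4 = 55

55


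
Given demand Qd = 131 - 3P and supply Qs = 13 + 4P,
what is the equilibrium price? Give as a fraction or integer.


At equilibrium, Qd = Qs.
131 - 3P = 13 + 4P
131 - 13 = 3P + 4P
118 = 7P
P* = 118/7 = 118/7

118/7


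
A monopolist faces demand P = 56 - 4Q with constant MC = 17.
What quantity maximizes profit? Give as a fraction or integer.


TR = P*Q = (56 - 4Q)Q = 56Q - 4Q^2
MR = dTR/dQ = 56 - 8Q
Set MR = MC:
56 - 8Q = 17
39 = 8Q
Q* = 39/8 = 39/8

39/8


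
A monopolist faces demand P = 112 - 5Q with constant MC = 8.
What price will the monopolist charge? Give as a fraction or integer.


MR = 112 - 10Q
Set MR = MC: 112 - 10Q = 8
Q* = 52/5
Substitute into demand:
P* = 112 - 5*52/5 = 60

60


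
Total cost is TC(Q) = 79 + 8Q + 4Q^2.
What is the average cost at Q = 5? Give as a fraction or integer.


TC(5) = 79 + 8*5 + 4*5^2
TC(5) = 79 + 40 + 100 = 219
AC = TC/Q = 219/5 = 219/5

219/5


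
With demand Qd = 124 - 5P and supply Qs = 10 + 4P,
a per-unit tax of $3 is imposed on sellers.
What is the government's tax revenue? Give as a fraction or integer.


With tax on sellers, new supply: Qs' = 10 + 4(P - 3)
= 4P - 2
New equilibrium quantity:
Q_new = 54
Tax revenue = tax * Q_new = 3 * 54 = 162

162


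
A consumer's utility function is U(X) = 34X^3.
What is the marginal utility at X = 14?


MU = dU/dX = 34*3*X^(3-1)
MU = 102*X^2
At X = 14:
MU = 102 * 14^2
MU = 102 * 196 = 19992

19992


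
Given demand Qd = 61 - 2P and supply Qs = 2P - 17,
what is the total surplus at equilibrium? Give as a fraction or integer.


Find equilibrium: 61 - 2P = 2P - 17
61 + 17 = 4P
P* = 78/4 = 39/2
Q* = 2*39/2 - 17 = 22
Inverse demand: P = 61/2 - Q/2, so P_max = 61/2
Inverse supply: P = 17/2 + Q/2, so P_min = 17/2
CS = (1/2) * 22 * (61/2 - 39/2) = 121
PS = (1/2) * 22 * (39/2 - 17/2) = 121
TS = CS + PS = 121 + 121 = 242

242


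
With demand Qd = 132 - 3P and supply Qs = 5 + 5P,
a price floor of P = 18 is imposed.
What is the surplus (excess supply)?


At P = 18:
Qd = 132 - 3*18 = 78
Qs = 5 + 5*18 = 95
Surplus = Qs - Qd = 95 - 78 = 17

17


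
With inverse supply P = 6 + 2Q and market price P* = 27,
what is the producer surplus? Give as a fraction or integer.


Minimum supply price (at Q=0): P_min = 6
Quantity supplied at P* = 27:
Q* = (27 - 6)/2 = 21/2
PS = (1/2) * Q* * (P* - P_min)
PS = (1/2) * 21/2 * (27 - 6)
PS = (1/2) * 21/2 * 21 = 441/4

441/4


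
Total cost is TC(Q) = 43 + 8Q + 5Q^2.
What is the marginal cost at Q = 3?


MC = dTC/dQ = 8 + 2*5*Q
At Q = 3:
MC = 8 + 10*3
MC = 8 + 30 = 38

38


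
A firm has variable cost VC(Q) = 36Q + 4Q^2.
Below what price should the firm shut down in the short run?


AVC(Q) = VC(Q)/Q = 36 + 4Q
AVC is increasing in Q, so minimum AVC is at Q -> 0+.
Min AVC = 36
The firm should shut down if P < 36.

36


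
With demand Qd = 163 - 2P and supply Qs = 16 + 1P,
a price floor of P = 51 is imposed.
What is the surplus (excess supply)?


At P = 51:
Qd = 163 - 2*51 = 61
Qs = 16 + 1*51 = 67
Surplus = Qs - Qd = 67 - 61 = 6

6


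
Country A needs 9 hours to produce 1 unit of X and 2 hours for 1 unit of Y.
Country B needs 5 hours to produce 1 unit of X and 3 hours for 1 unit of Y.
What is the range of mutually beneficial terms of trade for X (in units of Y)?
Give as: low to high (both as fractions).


Opportunity cost of X for Country A = hours_X / hours_Y = 9/2 = 9/2 units of Y
Opportunity cost of X for Country B = hours_X / hours_Y = 5/3 = 5/3 units of Y
Terms of trade must be between the two opportunity costs.
Range: 5/3 to 9/2

5/3 to 9/2


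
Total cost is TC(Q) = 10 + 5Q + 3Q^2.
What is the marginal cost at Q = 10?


MC = dTC/dQ = 5 + 2*3*Q
At Q = 10:
MC = 5 + 6*10
MC = 5 + 60 = 65

65


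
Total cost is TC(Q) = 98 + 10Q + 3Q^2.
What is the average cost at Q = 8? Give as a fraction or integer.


TC(8) = 98 + 10*8 + 3*8^2
TC(8) = 98 + 80 + 192 = 370
AC = TC/Q = 370/8 = 185/4

185/4


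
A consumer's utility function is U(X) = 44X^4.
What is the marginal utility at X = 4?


MU = dU/dX = 44*4*X^(4-1)
MU = 176*X^3
At X = 4:
MU = 176 * 4^3
MU = 176 * 64 = 11264

11264


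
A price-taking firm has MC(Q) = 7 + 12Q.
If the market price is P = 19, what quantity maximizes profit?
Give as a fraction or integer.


In perfect competition, profit is maximized where P = MC.
19 = 7 + 12Q
12 = 12Q
Q* = 12/12 = 1

1


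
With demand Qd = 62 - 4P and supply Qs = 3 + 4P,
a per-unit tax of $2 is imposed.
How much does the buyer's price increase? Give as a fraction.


With a per-unit tax, the buyer's price increase depends on relative slopes.
Supply slope: d = 4, Demand slope: b = 4
Buyer's price increase = d * tax / (b + d)
= 4 * 2 / (4 + 4)
= 8 / 8 = 1

1


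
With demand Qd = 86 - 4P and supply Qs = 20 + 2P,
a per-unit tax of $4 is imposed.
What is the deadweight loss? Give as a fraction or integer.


Pre-tax equilibrium quantity: Q* = 42
Post-tax equilibrium quantity: Q_tax = 110/3
Reduction in quantity: Q* - Q_tax = 16/3
DWL = (1/2) * tax * (Q* - Q_tax)
DWL = (1/2) * 4 * 16/3 = 32/3

32/3


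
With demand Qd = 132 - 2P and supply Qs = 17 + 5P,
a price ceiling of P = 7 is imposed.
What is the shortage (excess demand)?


At P = 7:
Qd = 132 - 2*7 = 118
Qs = 17 + 5*7 = 52
Shortage = Qd - Qs = 118 - 52 = 66

66


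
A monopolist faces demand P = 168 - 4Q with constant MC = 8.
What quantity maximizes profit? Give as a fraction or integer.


TR = P*Q = (168 - 4Q)Q = 168Q - 4Q^2
MR = dTR/dQ = 168 - 8Q
Set MR = MC:
168 - 8Q = 8
160 = 8Q
Q* = 160/8 = 20

20


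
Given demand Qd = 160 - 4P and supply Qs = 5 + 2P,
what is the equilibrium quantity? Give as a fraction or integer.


First find equilibrium price:
160 - 4P = 5 + 2P
P* = 155/6 = 155/6
Then substitute into demand:
Q* = 160 - 4 * 155/6 = 170/3

170/3


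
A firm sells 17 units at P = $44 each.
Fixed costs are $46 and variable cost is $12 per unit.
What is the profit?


Total Revenue = P * Q = 44 * 17 = $748
Total Cost = FC + VC*Q = 46 + 12*17 = $250
Profit = TR - TC = 748 - 250 = $498

$498


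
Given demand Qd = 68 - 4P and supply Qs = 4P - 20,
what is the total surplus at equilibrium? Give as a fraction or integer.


Find equilibrium: 68 - 4P = 4P - 20
68 + 20 = 8P
P* = 88/8 = 11
Q* = 4*11 - 20 = 24
Inverse demand: P = 17 - Q/4, so P_max = 17
Inverse supply: P = 5 + Q/4, so P_min = 5
CS = (1/2) * 24 * (17 - 11) = 72
PS = (1/2) * 24 * (11 - 5) = 72
TS = CS + PS = 72 + 72 = 144

144


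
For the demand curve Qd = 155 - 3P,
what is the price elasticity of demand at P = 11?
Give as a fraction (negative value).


dQ/dP = -3
At P = 11: Q = 155 - 3*11 = 122
E = (dQ/dP)(P/Q) = (-3)(11/122) = -33/122

-33/122


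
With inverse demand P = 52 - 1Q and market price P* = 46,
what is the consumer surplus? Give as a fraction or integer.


Maximum willingness to pay (at Q=0): P_max = 52
Quantity demanded at P* = 46:
Q* = (52 - 46)/1 = 6
CS = (1/2) * Q* * (P_max - P*)
CS = (1/2) * 6 * (52 - 46)
CS = (1/2) * 6 * 6 = 18

18


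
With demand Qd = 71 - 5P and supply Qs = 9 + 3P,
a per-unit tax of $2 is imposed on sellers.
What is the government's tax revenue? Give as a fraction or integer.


With tax on sellers, new supply: Qs' = 9 + 3(P - 2)
= 3 + 3P
New equilibrium quantity:
Q_new = 57/2
Tax revenue = tax * Q_new = 2 * 57/2 = 57

57


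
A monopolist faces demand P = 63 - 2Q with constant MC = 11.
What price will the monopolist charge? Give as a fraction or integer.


MR = 63 - 4Q
Set MR = MC: 63 - 4Q = 11
Q* = 13
Substitute into demand:
P* = 63 - 2*13 = 37

37


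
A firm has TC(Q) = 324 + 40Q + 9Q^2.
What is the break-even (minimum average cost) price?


AC(Q) = 324/Q + 40 + 9Q
To minimize: dAC/dQ = -324/Q^2 + 9 = 0
Q^2 = 324/9 = 36
Q* = 6
Min AC = 324/6 + 40 + 9*6
Min AC = 54 + 40 + 54 = 148

148


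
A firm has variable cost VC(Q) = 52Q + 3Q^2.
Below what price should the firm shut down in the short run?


AVC(Q) = VC(Q)/Q = 52 + 3Q
AVC is increasing in Q, so minimum AVC is at Q -> 0+.
Min AVC = 52
The firm should shut down if P < 52.

52


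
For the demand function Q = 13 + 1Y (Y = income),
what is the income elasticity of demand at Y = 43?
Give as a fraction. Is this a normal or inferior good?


dQ/dY = 1
At Y = 43: Q = 13 + 1*43 = 56
Ey = (dQ/dY)(Y/Q) = 1 * 43 / 56 = 43/56
Since Ey > 0, this is a normal good.

43/56 (normal good)


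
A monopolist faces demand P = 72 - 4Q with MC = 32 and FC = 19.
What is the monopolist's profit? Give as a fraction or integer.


MR = MC: 72 - 8Q = 32
Q* = 5
P* = 72 - 4*5 = 52
Profit = (P* - MC)*Q* - FC
= (52 - 32)*5 - 19
= 20*5 - 19
= 100 - 19 = 81

81


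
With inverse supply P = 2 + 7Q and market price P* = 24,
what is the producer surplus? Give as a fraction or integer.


Minimum supply price (at Q=0): P_min = 2
Quantity supplied at P* = 24:
Q* = (24 - 2)/7 = 22/7
PS = (1/2) * Q* * (P* - P_min)
PS = (1/2) * 22/7 * (24 - 2)
PS = (1/2) * 22/7 * 22 = 242/7

242/7


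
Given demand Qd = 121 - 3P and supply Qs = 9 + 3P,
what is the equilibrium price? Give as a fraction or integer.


At equilibrium, Qd = Qs.
121 - 3P = 9 + 3P
121 - 9 = 3P + 3P
112 = 6P
P* = 112/6 = 56/3

56/3


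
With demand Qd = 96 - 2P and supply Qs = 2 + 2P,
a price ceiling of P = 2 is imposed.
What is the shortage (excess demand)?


At P = 2:
Qd = 96 - 2*2 = 92
Qs = 2 + 2*2 = 6
Shortage = Qd - Qs = 92 - 6 = 86

86


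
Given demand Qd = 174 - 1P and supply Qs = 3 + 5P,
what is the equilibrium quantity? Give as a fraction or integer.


First find equilibrium price:
174 - 1P = 3 + 5P
P* = 171/6 = 57/2
Then substitute into demand:
Q* = 174 - 1 * 57/2 = 291/2

291/2


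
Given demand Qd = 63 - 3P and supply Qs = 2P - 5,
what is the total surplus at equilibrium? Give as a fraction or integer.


Find equilibrium: 63 - 3P = 2P - 5
63 + 5 = 5P
P* = 68/5 = 68/5
Q* = 2*68/5 - 5 = 111/5
Inverse demand: P = 21 - Q/3, so P_max = 21
Inverse supply: P = 5/2 + Q/2, so P_min = 5/2
CS = (1/2) * 111/5 * (21 - 68/5) = 4107/50
PS = (1/2) * 111/5 * (68/5 - 5/2) = 12321/100
TS = CS + PS = 4107/50 + 12321/100 = 4107/20

4107/20


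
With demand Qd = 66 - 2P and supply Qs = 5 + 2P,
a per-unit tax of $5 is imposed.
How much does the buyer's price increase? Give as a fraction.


With a per-unit tax, the buyer's price increase depends on relative slopes.
Supply slope: d = 2, Demand slope: b = 2
Buyer's price increase = d * tax / (b + d)
= 2 * 5 / (2 + 2)
= 10 / 4 = 5/2

5/2


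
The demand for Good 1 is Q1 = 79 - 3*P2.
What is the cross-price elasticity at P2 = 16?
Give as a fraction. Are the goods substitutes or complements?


dQ1/dP2 = -3
At P2 = 16: Q1 = 79 - 3*16 = 31
Exy = (dQ1/dP2)(P2/Q1) = -3 * 16 / 31 = -48/31
Since Exy < 0, the goods are complements.

-48/31 (complements)
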